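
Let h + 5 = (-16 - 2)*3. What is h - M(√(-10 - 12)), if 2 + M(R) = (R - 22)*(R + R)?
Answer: -13 + 44*I*√22 ≈ -13.0 + 206.38*I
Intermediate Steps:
h = -59 (h = -5 + (-16 - 2)*3 = -5 - 18*3 = -5 - 54 = -59)
M(R) = -2 + 2*R*(-22 + R) (M(R) = -2 + (R - 22)*(R + R) = -2 + (-22 + R)*(2*R) = -2 + 2*R*(-22 + R))
h - M(√(-10 - 12)) = -59 - (-2 - 44*√(-10 - 12) + 2*(√(-10 - 12))²) = -59 - (-2 - 44*I*√22 + 2*(√(-22))²) = -59 - (-2 - 44*I*√22 + 2*(I*√22)²) = -59 - (-2 - 44*I*√22 + 2*(-22)) = -59 - (-2 - 44*I*√22 - 44) = -59 - (-46 - 44*I*√22) = -59 + (46 + 44*I*√22) = -13 + 44*I*√22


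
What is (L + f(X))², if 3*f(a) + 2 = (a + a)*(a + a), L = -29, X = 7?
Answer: 11449/9 ≈ 1272.1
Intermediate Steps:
f(a) = -⅔ + 4*a²/3 (f(a) = -⅔ + ((a + a)*(a + a))/3 = -⅔ + ((2*a)*(2*a))/3 = -⅔ + (4*a²)/3 = -⅔ + 4*a²/3)
(L + f(X))² = (-29 + (-⅔ + (4/3)*7²))² = (-29 + (-⅔ + (4/3)*49))² = (-29 + (-⅔ + 196/3))² = (-29 + 194/3)² = (107/3)² = 11449/9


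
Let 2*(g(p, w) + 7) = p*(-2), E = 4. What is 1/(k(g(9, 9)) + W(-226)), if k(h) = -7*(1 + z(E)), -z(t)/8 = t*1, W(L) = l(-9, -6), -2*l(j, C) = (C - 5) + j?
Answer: 1/227 ≈ 0.0044053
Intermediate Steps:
g(p, w) = -7 - p (g(p, w) = -7 + (p*(-2))/2 = -7 + (-2*p)/2 = -7 - p)
l(j, C) = 5/2 - C/2 - j/2 (l(j, C) = -((C - 5) + j)/2 = -((-5 + C) + j)/2 = -(-5 + C + j)/2 = 5/2 - C/2 - j/2)
W(L) = 10 (W(L) = 5/2 - ½*(-6) - ½*(-9) = 5/2 + 3 + 9/2 = 10)
z(t) = -8*t
k(h) = 217 (k(h) = -7*(1 - 8*4) = -7*(1 - 32) = -7*(-31) = 217)
1/(k(g(9, 9)) + W(-226)) = 1/(217 + 10) = 1/227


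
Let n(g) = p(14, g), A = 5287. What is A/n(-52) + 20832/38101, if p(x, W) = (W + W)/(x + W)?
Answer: 546920431/283036 ≈ 1932.3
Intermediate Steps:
p(x, W) = 2*W/(W + x) (p(x, W) = (2*W)/(W + x) = 2*W/(W + x))
n(g) = 2*g/(14 + g) (n(g) = 2*g/(g + 14) = 2*g/(14 + g))
A/n(-52) + 20832/38101 = 5287/((2*(-52)/(14 - 52))) + 20832/38101 = 5287/((2*(-52)/(-38))) + 20832*(1/38101) = 5287/((2*(-52)*(-1/38))) + 2976/5443 = 5287/(52/19) + 2976/5443 = 5287*(19/52) + 2976/5443 = 100453/52 + 2976/5443 = 546920431/283036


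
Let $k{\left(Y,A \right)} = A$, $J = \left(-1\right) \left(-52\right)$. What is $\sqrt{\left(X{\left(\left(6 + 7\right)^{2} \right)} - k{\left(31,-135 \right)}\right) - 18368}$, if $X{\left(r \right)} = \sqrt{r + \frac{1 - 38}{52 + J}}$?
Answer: $\frac{\sqrt{-12325508 + 13 \sqrt{456014}}}{26} \approx 134.98 i$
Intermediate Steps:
$J = 52$
$X{\left(r \right)} = \sqrt{- \frac{37}{104} + r}$ ($X{\left(r \right)} = \sqrt{r + \frac{1 - 38}{52 + 52}} = \sqrt{r - \frac{37}{104}} = \sqrt{- \frac{37}{104} + r}$)
$\sqrt{\left(X{\left(\left(6 + 7\right)^{2} \right)} - k{\left(31,-135 \right)}\right) - 18368} = \sqrt{\left(\frac{\sqrt{-962 + 2704 \left(6 + 7\right)^{2}}}{52} - -135\right) - 18368} = \sqrt{\left(\frac{\sqrt{-962 + 2704 \cdot 13^{2}}}{52} + 135\right) - 18368} = \sqrt{\left(\frac{\sqrt{-962 + 2704 \cdot 169}}{52} + 135\right) - 18368} = \sqrt{\left(\frac{\sqrt{-962 + 456976}}{52} + 135\right) - 18368} = \sqrt{\left(\frac{\sqrt{456014}}{52} + 135\right) - 18368} = \sqrt{\left(135 + \frac{\sqrt{456014}}{52}\right) - 18368} = \sqrt{-18233 + \frac{\sqrt{456014}}{52}}$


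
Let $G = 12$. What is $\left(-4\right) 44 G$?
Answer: $-2112$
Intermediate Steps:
$\left(-4\right) 44 G = \left(-4\right) 44 \cdot 12 = \left(-176\right) 12 = -2112$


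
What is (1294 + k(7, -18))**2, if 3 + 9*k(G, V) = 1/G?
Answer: 6642576004/3969 ≈ 1.6736e+6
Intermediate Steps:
k(G, V) = -1/3 + 1/(9*G)
(1294 + k(7, -18))**2 = (1294 + (1/9)*(1 - 3*7)/7)**2 = (1294 + (1/9)*(1/7)*(1 - 21))**2 = (1294 + (1/9)*(1/7)*(-20))**2 = (1294 - 20/63)**2 = (81502/63)**2 = 6642576004/3969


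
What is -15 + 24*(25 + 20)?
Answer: 1065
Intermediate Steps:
-15 + 24*(25 + 20) = -15 + 24*45 = -15 + 1080 = 1065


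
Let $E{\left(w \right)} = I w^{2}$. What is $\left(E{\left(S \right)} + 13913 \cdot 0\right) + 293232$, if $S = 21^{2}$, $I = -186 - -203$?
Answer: $3599409$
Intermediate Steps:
$I = 17$ ($I = -186 + 203 = 17$)
$S = 441$
$E{\left(w \right)} = 17 w^{2}$
$\left(E{\left(S \right)} + 13913 \cdot 0\right) + 293232 = \left(17 \cdot 441^{2} + 13913 \cdot 0\right) + 293232 = \left(17 \cdot 194481 + 0\right) + 293232 = \left(3306177 + 0\right) + 293232 = 3306177 + 293232 = 3599409$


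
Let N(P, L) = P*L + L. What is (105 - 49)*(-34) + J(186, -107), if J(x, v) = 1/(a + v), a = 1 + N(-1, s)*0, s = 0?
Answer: -201825/106 ≈ -1904.0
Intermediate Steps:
N(P, L) = L + L*P (N(P, L) = L*P + L = L + L*P)
a = 1 (a = 1 + (0*(1 - 1))*0 = 1 + (0*0)*0 = 1 + 0*0 = 1 + 0 = 1)
J(x, v) = 1/(1 + v)
(105 - 49)*(-34) + J(186, -107) = (105 - 49)*(-34) + 1/(1 - 107) = 56*(-34) + 1/(-106) = -1904 - 1/106 = -201825/106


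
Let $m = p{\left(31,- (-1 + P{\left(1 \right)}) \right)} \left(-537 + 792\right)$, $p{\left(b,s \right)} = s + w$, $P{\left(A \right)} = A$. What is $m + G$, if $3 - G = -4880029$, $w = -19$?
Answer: $4875187$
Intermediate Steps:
$p{\left(b,s \right)} = -19 + s$ ($p{\left(b,s \right)} = s - 19 = -19 + s$)
$G = 4880032$ ($G = 3 - -4880029 = 3 + 4880029 = 4880032$)
$m = -4845$ ($m = \left(-19 - \left(-1 + 1\right)\right) \left(-537 + 792\right) = \left(-19 - 0\right) 255 = \left(-19 + 0\right) 255 = \left(-19\right) 255 = -4845$)
$m + G = -4845 + 4880032 = 4875187$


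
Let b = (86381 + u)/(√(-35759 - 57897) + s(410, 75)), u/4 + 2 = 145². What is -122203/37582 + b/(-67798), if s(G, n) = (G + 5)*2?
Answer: -1622221788496511/498485127074604 + 170473*I*√23414/26527865844 ≈ -3.2543 + 0.00098331*I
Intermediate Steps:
s(G, n) = 10 + 2*G (s(G, n) = (5 + G)*2 = 10 + 2*G)
u = 84092 (u = -8 + 4*145² = -8 + 4*21025 = -8 + 84100 = 84092)
b = 170473/(830 + 2*I*√23414) (b = (86381 + 84092)/(√(-35759 - 57897) + (10 + 2*410)) = 170473/(√(-93656) + (10 + 820)) = 170473/(2*I*√23414 + 830) = 170473/(830 + 2*I*√23414) ≈ 180.81 - 66.667*I)
-122203/37582 + b/(-67798) = -122203/37582 + (70746295/391278 - 170473*I*√23414/391278)/(-67798) = -122203*1/37582 + (70746295/391278 - 170473*I*√23414/391278)*(-1/67798) = -122203/37582 + (-70746295/26527865844 + 170473*I*√23414/26527865844) = -1622221788496511/498485127074604 + 170473*I*√23414/26527865844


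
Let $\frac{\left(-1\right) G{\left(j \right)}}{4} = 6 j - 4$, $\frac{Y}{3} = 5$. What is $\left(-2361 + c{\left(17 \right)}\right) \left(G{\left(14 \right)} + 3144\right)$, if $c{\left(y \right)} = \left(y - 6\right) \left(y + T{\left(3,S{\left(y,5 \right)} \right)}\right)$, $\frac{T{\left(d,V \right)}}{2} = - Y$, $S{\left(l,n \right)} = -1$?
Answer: $-7071296$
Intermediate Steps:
$Y = 15$ ($Y = 3 \cdot 5 = 15$)
$T{\left(d,V \right)} = -30$ ($T{\left(d,V \right)} = 2 \left(\left(-1\right) 15\right) = 2 \left(-15\right) = -30$)
$G{\left(j \right)} = 16 - 24 j$ ($G{\left(j \right)} = - 4 \left(6 j - 4\right) = - 4 \left(-4 + 6 j\right) = 16 - 24 j$)
$c{\left(y \right)} = \left(-30 + y\right) \left(-6 + y\right)$ ($c{\left(y \right)} = \left(y - 6\right) \left(y - 30\right) = \left(-6 + y\right) \left(-30 + y\right) = \left(-30 + y\right) \left(-6 + y\right)$)
$\left(-2361 + c{\left(17 \right)}\right) \left(G{\left(14 \right)} + 3144\right) = \left(-2361 + \left(180 + 17^{2} - 612\right)\right) \left(\left(16 - 336\right) + 3144\right) = \left(-2361 + \left(180 + 289 - 612\right)\right) \left(\left(16 - 336\right) + 3144\right) = \left(-2361 - 143\right) \left(-320 + 3144\right) = \left(-2504\right) 2824 = -7071296$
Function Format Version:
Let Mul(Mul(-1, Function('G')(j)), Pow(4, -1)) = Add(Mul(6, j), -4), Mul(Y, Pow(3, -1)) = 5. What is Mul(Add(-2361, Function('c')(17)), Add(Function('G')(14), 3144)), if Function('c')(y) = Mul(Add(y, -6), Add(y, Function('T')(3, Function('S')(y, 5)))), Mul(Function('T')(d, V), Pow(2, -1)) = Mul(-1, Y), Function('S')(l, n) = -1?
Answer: -7071296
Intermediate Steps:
Y = 15 (Y = Mul(3, 5) = 15)
Function('T')(d, V) = -30 (Function('T')(d, V) = Mul(2, Mul(-1, 15)) = Mul(2, -15) = -30)
Function('G')(j) = Add(16, Mul(-24, j)) (Function('G')(j) = Mul(-4, Add(Mul(6, j), -4)) = Mul(-4, Add(-4, Mul(6, j))) = Add(16, Mul(-24, j)))
Function('c')(y) = Mul(Add(-30, y), Add(-6, y)) (Function('c')(y) = Mul(Add(y, -6), Add(y, -30)) = Mul(Add(-6, y), Add(-30, y)) = Mul(Add(-30, y), Add(-6, y)))
Mul(Add(-2361, Function('c')(17)), Add(Function('G')(14), 3144)) = Mul(Add(-2361, Add(180, Pow(17, 2), Mul(-36, 17))), Add(Add(16, Mul(-24, 14)), 3144)) = Mul(Add(-2361, Add(180, 289, -612)), Add(Add(16, -336), 3144)) = Mul(Add(-2361, -143), Add(-320, 3144)) = Mul(-2504, 2824) = -7071296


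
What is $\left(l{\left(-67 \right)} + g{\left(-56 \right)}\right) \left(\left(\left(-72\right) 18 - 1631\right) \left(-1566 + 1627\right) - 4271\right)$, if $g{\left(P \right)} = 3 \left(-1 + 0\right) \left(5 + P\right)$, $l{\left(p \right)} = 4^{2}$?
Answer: $-30896242$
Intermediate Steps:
$l{\left(p \right)} = 16$
$g{\left(P \right)} = -15 - 3 P$ ($g{\left(P \right)} = 3 \left(-1\right) \left(5 + P\right) = - 3 \left(5 + P\right) = -15 - 3 P$)
$\left(l{\left(-67 \right)} + g{\left(-56 \right)}\right) \left(\left(\left(-72\right) 18 - 1631\right) \left(-1566 + 1627\right) - 4271\right) = \left(16 - -153\right) \left(\left(\left(-72\right) 18 - 1631\right) \left(-1566 + 1627\right) - 4271\right) = \left(16 + \left(-15 + 168\right)\right) \left(\left(-1296 - 1631\right) 61 - 4271\right) = \left(16 + 153\right) \left(\left(-2927\right) 61 - 4271\right) = 169 \left(-178547 - 4271\right) = 169 \left(-182818\right) = -30896242$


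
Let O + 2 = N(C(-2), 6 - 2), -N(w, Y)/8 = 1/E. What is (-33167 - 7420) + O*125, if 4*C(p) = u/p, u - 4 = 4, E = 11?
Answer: -450207/11 ≈ -40928.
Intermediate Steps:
u = 8 (u = 4 + 4 = 8)
C(p) = 2/p (C(p) = (8/p)/4 = 2/p)
N(w, Y) = -8/11
O = -30/11 (O = -2 - 8/11 = -30/11 ≈ -2.7273)
(-33167 - 7420) + O*125 = (-33167 - 7420) - 30/11*125 = -40587 - 3750/11 = -450207/11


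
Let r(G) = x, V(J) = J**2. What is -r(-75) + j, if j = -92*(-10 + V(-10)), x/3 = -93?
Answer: -8001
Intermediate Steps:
x = -279 (x = 3*(-93) = -279)
r(G) = -279
j = -8280 (j = -92*(-10 + (-10)**2) = -92*(-10 + 100) = -92*90 = -8280)
-r(-75) + j = -1*(-279) - 8280 = 279 - 8280 = -8001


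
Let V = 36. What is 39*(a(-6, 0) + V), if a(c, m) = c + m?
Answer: 1170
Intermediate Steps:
39*(a(-6, 0) + V) = 39*((-6 + 0) + 36) = 39*(-6 + 36) = 39*30 = 1170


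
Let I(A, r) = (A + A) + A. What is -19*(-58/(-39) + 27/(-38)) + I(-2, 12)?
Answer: -1619/78 ≈ -20.756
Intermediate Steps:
I(A, r) = 3*A (I(A, r) = 2*A + A = 3*A)
-19*(-58/(-39) + 27/(-38)) + I(-2, 12) = -19*(-58/(-39) + 27/(-38)) + 3*(-2) = -19*(-58*(-1/39) + 27*(-1/38)) - 6 = -19*(58/39 - 27/38) - 6 = -19*1151/1482 - 6 = -1151/78 - 6 = -1619/78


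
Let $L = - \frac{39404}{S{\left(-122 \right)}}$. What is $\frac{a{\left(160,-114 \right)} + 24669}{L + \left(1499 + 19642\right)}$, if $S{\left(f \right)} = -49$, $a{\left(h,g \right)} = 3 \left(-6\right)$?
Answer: $\frac{1207899}{1075313} \approx 1.1233$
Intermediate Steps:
$a{\left(h,g \right)} = -18$
$L = \frac{39404}{49}$ ($L = - \frac{39404}{-49} = \left(-39404\right) \left(- \frac{1}{49}\right) = \frac{39404}{49} \approx 804.16$)
$\frac{a{\left(160,-114 \right)} + 24669}{L + \left(1499 + 19642\right)} = \frac{-18 + 24669}{\frac{39404}{49} + \left(1499 + 19642\right)} = \frac{24651}{\frac{39404}{49} + 21141} = \frac{24651}{\frac{1075313}{49}} = 24651 \cdot \frac{49}{1075313} = \frac{1207899}{1075313}$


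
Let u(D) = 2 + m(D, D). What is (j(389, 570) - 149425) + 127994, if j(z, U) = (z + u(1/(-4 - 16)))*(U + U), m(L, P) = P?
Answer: 424252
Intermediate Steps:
u(D) = 2 + D
j(z, U) = 2*U*(39/20 + z) (j(z, U) = (z + (2 + 1/(-4 - 16)))*(U + U) = (z + (2 + 1/(-20)))*(2*U) = (z + (2 - 1/20))*(2*U) = (z + 39/20)*(2*U) = (39/20 + z)*(2*U) = 2*U*(39/20 + z))
(j(389, 570) - 149425) + 127994 = ((⅒)*570*(39 + 20*389) - 149425) + 127994 = ((⅒)*570*(39 + 7780) - 149425) + 127994 = ((⅒)*570*7819 - 149425) + 127994 = (445683 - 149425) + 127994 = 296258 + 127994 = 424252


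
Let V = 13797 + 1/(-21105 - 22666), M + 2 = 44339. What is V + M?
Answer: 2544583313/43771 ≈ 58134.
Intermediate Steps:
M = 44337 (M = -2 + 44339 = 44337)
V = 603908486/43771 (V = 13797 + 1/(-43771) = 13797 - 1/43771 = 603908486/43771 ≈ 13797.)
V + M = 603908486/43771 + 44337 = 2544583313/43771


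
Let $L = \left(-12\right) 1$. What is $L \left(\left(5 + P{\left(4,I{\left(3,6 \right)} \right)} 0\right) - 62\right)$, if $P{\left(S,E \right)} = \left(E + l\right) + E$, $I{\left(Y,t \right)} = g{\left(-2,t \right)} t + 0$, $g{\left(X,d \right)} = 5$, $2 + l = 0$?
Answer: $684$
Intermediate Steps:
$l = -2$ ($l = -2 + 0 = -2$)
$I{\left(Y,t \right)} = 5 t$ ($I{\left(Y,t \right)} = 5 t + 0 = 5 t$)
$L = -12$
$P{\left(S,E \right)} = -2 + 2 E$ ($P{\left(S,E \right)} = \left(E - 2\right) + E = \left(-2 + E\right) + E = -2 + 2 E$)
$L \left(\left(5 + P{\left(4,I{\left(3,6 \right)} \right)} 0\right) - 62\right) = - 12 \left(\left(5 + \left(-2 + 2 \cdot 5 \cdot 6\right) 0\right) - 62\right) = - 12 \left(\left(5 + \left(-2 + 2 \cdot 30\right) 0\right) - 62\right) = - 12 \left(\left(5 + \left(-2 + 60\right) 0\right) - 62\right) = - 12 \left(\left(5 + 58 \cdot 0\right) - 62\right) = - 12 \left(\left(5 + 0\right) - 62\right) = - 12 \left(5 - 62\right) = \left(-12\right) \left(-57\right) = 684$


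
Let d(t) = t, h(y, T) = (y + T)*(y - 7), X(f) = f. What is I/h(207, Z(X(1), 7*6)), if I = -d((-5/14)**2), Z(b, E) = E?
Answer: -1/390432 ≈ -2.5613e-6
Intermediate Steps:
h(y, T) = (-7 + y)*(T + y) (h(y, T) = (T + y)*(-7 + y) = (-7 + y)*(T + y))
I = -25/196 (I = -(-5/14)**2 = -1*25/196 = -25/196 ≈ -0.12755)
I/h(207, Z(X(1), 7*6)) = -25/(196*(207**2 - 49*6 - 7*207 + (7*6)*207)) = -25/(196*(42849 - 7*42 - 1449 + 42*207)) = -25/(196*(42849 - 294 - 1449 + 8694)) = -25/196/49800 = -25/196*1/49800 = -1/390432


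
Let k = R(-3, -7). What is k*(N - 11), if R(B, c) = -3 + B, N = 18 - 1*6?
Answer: -6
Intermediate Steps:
N = 12 (N = 18 - 6 = 12)
k = -6 (k = -3 - 3 = -6)
k*(N - 11) = -6*(12 - 11) = -6*1 = -6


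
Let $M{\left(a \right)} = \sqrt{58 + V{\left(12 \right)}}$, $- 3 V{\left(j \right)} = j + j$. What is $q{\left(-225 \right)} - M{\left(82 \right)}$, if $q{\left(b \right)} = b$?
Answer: $-225 - 5 \sqrt{2} \approx -232.07$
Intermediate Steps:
$V{\left(j \right)} = - \frac{2 j}{3}$ ($V{\left(j \right)} = - \frac{j + j}{3} = - \frac{2 j}{3}$)
$M{\left(a \right)} = 5 \sqrt{2}$ ($M{\left(a \right)} = \sqrt{58 - 8} = \sqrt{50} = 5 \sqrt{2}$)
$q{\left(-225 \right)} - M{\left(82 \right)} = -225 - 5 \sqrt{2}$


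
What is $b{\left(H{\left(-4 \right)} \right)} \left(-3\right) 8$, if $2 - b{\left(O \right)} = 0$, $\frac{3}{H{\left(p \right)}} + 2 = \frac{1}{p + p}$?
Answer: $-48$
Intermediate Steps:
$H{\left(p \right)} = \frac{3}{-2 + \frac{1}{2 p}}$ ($H{\left(p \right)} = \frac{3}{-2 + \frac{1}{p + p}} = \frac{3}{-2 + \frac{1}{2 p}}$)
$b{\left(O \right)} = 2$ ($b{\left(O \right)} = 2 - 0 = 2 + 0 = 2$)
$b{\left(H{\left(-4 \right)} \right)} \left(-3\right) 8 = 2 \left(-3\right) 8 = \left(-6\right) 8 = -48$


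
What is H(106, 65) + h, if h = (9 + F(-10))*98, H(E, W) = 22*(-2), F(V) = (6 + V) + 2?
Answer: 642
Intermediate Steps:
F(V) = 8 + V
H(E, W) = -44
h = 686 (h = (9 + (8 - 10))*98 = (9 - 2)*98 = 7*98 = 686)
H(106, 65) + h = -44 + 686 = 642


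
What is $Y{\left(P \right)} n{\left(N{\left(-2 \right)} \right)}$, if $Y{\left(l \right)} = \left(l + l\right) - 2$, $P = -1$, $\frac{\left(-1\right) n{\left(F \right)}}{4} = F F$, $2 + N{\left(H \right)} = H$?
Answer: $256$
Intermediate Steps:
$N{\left(H \right)} = -2 + H$
$n{\left(F \right)} = - 4 F^{2}$ ($n{\left(F \right)} = - 4 F F = - 4 F^{2}$)
$Y{\left(l \right)} = -2 + 2 l$ ($Y{\left(l \right)} = 2 l - 2 = -2 + 2 l$)
$Y{\left(P \right)} n{\left(N{\left(-2 \right)} \right)} = \left(-2 + 2 \left(-1\right)\right) \left(- 4 \left(-2 - 2\right)^{2}\right) = \left(-2 - 2\right) \left(- 4 \left(-4\right)^{2}\right) = - 4 \left(\left(-4\right) 16\right) = \left(-4\right) \left(-64\right) = 256$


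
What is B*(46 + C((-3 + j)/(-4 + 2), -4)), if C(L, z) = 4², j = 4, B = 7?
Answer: 434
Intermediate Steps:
C(L, z) = 16
B*(46 + C((-3 + j)/(-4 + 2), -4)) = 7*(46 + 16) = 7*62 = 434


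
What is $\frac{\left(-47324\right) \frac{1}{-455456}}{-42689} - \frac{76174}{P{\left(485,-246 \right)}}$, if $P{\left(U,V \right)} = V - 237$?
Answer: $\frac{52894575084733}{335391080424} \approx 157.71$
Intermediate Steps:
$P{\left(U,V \right)} = -237 + V$
$\frac{\left(-47324\right) \frac{1}{-455456}}{-42689} - \frac{76174}{P{\left(485,-246 \right)}} = \frac{\left(-47324\right) \frac{1}{-455456}}{-42689} - \frac{76174}{-237 - 246} = \left(-47324\right) \left(- \frac{1}{455456}\right) \left(- \frac{1}{42689}\right) - \frac{76174}{-483} = \frac{11831}{113864} \left(- \frac{1}{42689}\right) - - \frac{10882}{69} = - \frac{11831}{4860740296} + \frac{10882}{69} = \frac{52894575084733}{335391080424}$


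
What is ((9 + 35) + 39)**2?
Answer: 6889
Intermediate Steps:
((9 + 35) + 39)**2 = (44 + 39)**2 = 83**2 = 6889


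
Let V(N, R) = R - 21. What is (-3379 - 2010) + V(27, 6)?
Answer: -5404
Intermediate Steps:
V(N, R) = -21 + R
(-3379 - 2010) + V(27, 6) = (-3379 - 2010) + (-21 + 6) = -5389 - 15 = -5404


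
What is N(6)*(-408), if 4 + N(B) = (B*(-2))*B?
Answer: 31008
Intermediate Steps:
N(B) = -4 - 2*B² (N(B) = -4 + (B*(-2))*B = -4 + (-2*B)*B = -4 - 2*B²)
N(6)*(-408) = (-4 - 2*6²)*(-408) = (-4 - 2*36)*(-408) = (-4 - 72)*(-408) = -76*(-408) = 31008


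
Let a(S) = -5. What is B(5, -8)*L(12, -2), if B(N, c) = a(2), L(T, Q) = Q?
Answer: 10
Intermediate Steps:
B(N, c) = -5
B(5, -8)*L(12, -2) = -5*(-2) = 10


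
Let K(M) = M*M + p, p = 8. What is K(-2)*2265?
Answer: 27180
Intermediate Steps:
K(M) = 8 + M² (K(M) = M*M + 8 = M² + 8 = 8 + M²)
K(-2)*2265 = (8 + (-2)²)*2265 = (8 + 4)*2265 = 12*2265 = 27180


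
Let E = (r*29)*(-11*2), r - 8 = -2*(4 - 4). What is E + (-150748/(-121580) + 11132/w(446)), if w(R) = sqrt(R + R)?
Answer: -155098393/30395 + 5566*sqrt(223)/223 ≈ -4730.0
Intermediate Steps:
r = 8 (r = 8 - 2*(4 - 4) = 8 - 2*0 = 8 + 0 = 8)
E = -5104 (E = (8*29)*(-11*2) = 232*(-22) = -5104)
w(R) = sqrt(2)*sqrt(R) (w(R) = sqrt(2*R) = sqrt(2)*sqrt(R))
E + (-150748/(-121580) + 11132/w(446)) = -5104 + (-150748/(-121580) + 11132/((sqrt(2)*sqrt(446)))) = -5104 + (-150748*(-1/121580) + 11132/((2*sqrt(223)))) = -5104 + (37687/30395 + 11132*(sqrt(223)/446)) = -5104 + (37687/30395 + 5566*sqrt(223)/223) = -155098393/30395 + 5566*sqrt(223)/223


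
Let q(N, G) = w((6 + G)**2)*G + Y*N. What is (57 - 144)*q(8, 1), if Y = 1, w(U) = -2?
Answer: -522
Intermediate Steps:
q(N, G) = N - 2*G (q(N, G) = -2*G + 1*N = -2*G + N = N - 2*G)
(57 - 144)*q(8, 1) = (57 - 144)*(8 - 2*1) = -87*(8 - 2) = -87*6 = -522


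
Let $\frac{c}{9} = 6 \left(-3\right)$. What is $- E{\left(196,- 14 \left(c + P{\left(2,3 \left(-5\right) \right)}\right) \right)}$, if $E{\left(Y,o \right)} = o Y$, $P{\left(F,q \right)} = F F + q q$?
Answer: $183848$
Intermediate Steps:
$c = -162$ ($c = 9 \cdot 6 \left(-3\right) = 9 \left(-18\right) = -162$)
$P{\left(F,q \right)} = F^{2} + q^{2}$
$E{\left(Y,o \right)} = Y o$
$- E{\left(196,- 14 \left(c + P{\left(2,3 \left(-5\right) \right)}\right) \right)} = - 196 \left(- 14 \left(-162 + \left(2^{2} + \left(3 \left(-5\right)\right)^{2}\right)\right)\right) = - 196 \left(- 14 \left(-162 + \left(4 + \left(-15\right)^{2}\right)\right)\right) = - 196 \left(- 14 \left(-162 + \left(4 + 225\right)\right)\right) = - 196 \left(- 14 \left(-162 + 229\right)\right) = - 196 \left(\left(-14\right) 67\right) = - 196 \left(-938\right) = \left(-1\right) \left(-183848\right) = 183848$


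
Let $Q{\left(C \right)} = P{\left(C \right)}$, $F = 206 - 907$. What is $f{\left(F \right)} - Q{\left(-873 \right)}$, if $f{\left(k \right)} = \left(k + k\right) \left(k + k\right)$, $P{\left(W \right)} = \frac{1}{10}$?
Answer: $\frac{19656039}{10} \approx 1.9656 \cdot 10^{6}$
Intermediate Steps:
$P{\left(W \right)} = \frac{1}{10}$
$F = -701$ ($F = 206 - 907 = -701$)
$Q{\left(C \right)} = \frac{1}{10}$
$f{\left(k \right)} = 4 k^{2}$ ($f{\left(k \right)} = 2 k 2 k = 4 k^{2}$)
$f{\left(F \right)} - Q{\left(-873 \right)} = 4 \left(-701\right)^{2} - \frac{1}{10} = 4 \cdot 491401 - \frac{1}{10} = 1965604 - \frac{1}{10} = \frac{19656039}{10}$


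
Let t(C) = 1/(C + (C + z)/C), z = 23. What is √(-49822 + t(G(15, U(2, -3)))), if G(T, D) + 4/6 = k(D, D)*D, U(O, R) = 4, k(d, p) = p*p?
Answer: 2*I*√16938392723287/36877 ≈ 223.21*I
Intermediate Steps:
k(d, p) = p²
G(T, D) = -⅔ + D³ (G(T, D) = -⅔ + D²*D = -⅔ + D³)
t(C) = 1/(C + (23 + C)/C) (t(C) = 1/(C + (C + 23)/C) = 1/(C + (23 + C)/C))
√(-49822 + t(G(15, U(2, -3)))) = √(-49822 + (-⅔ + 4³)/(23 + (-⅔ + 4³) + (-⅔ + 4³)²)) = √(-49822 + (-⅔ + 64)/(23 + (-⅔ + 64) + (-⅔ + 64)²)) = √(-49822 + 190/(3*(23 + 190/3 + (190/3)²))) = √(-49822 + 190/(3*(23 + 190/3 + 36100/9))) = √(-49822 + 190/(3*(36877/9))) = √(-49822 + (190/3)*(9/36877)) = √(-49822 + 570/36877) = √(-1837285324/36877) = 2*I*√16938392723287/36877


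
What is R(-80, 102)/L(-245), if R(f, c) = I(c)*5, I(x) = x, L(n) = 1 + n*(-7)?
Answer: 85/286 ≈ 0.29720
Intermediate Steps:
L(n) = 1 - 7*n
R(f, c) = 5*c (R(f, c) = c*5 = 5*c)
R(-80, 102)/L(-245) = (5*102)/(1 - 7*(-245)) = 510/(1 + 1715) = 510/1716 = 510*(1/1716) = 85/286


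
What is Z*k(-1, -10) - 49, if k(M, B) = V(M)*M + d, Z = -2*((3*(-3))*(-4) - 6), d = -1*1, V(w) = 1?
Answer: 71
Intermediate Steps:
d = -1
Z = -60 (Z = -2*(-9*(-4) - 6) = -2*(36 - 6) = -2*30 = -60)
k(M, B) = -1 + M (k(M, B) = 1*M - 1 = M - 1 = -1 + M)
Z*k(-1, -10) - 49 = -60*(-1 - 1) - 49 = -60*(-2) - 49 = 120 - 49 = 71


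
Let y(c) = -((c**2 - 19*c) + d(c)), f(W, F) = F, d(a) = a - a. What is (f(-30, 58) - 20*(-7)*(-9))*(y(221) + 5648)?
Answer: 46870788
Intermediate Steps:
d(a) = 0
y(c) = -c**2 + 19*c (y(c) = -((c**2 - 19*c) + 0) = -(c**2 - 19*c) = -c**2 + 19*c)
(f(-30, 58) - 20*(-7)*(-9))*(y(221) + 5648) = (58 - 20*(-7)*(-9))*(221*(19 - 1*221) + 5648) = (58 + 140*(-9))*(221*(19 - 221) + 5648) = (58 - 1260)*(221*(-202) + 5648) = -1202*(-44642 + 5648) = -1202*(-38994) = 46870788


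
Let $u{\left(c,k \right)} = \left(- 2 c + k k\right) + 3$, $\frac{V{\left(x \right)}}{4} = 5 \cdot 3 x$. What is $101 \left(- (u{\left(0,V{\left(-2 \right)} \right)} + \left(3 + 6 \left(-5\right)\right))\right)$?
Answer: $-1451976$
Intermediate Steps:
$V{\left(x \right)} = 60 x$ ($V{\left(x \right)} = 4 \cdot 5 \cdot 3 x = 4 \cdot 15 x = 60 x$)
$u{\left(c,k \right)} = 3 + k^{2} - 2 c$ ($u{\left(c,k \right)} = \left(- 2 c + k^{2}\right) + 3 = \left(k^{2} - 2 c\right) + 3 = 3 + k^{2} - 2 c$)
$101 \left(- (u{\left(0,V{\left(-2 \right)} \right)} + \left(3 + 6 \left(-5\right)\right))\right) = 101 \left(- (\left(3 + \left(60 \left(-2\right)\right)^{2} - 0\right) + \left(3 + 6 \left(-5\right)\right))\right) = 101 \left(- (\left(3 + \left(-120\right)^{2} + 0\right) + \left(3 - 30\right))\right) = 101 \left(- (\left(3 + 14400 + 0\right) - 27)\right) = 101 \left(- (14403 - 27)\right) = 101 \left(\left(-1\right) 14376\right) = 101 \left(-14376\right) = -1451976$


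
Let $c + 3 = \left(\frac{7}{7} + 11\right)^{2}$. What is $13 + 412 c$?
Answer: $58105$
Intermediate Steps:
$c = 141$ ($c = -3 + \left(\frac{7}{7} + 11\right)^{2} = -3 + \left(7 \cdot \frac{1}{7} + 11\right)^{2} = -3 + \left(1 + 11\right)^{2} = -3 + 12^{2} = -3 + 144 = 141$)
$13 + 412 c = 13 + 412 \cdot 141 = 13 + 58092 = 58105$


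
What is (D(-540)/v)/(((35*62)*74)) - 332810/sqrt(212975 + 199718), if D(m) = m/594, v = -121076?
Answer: 1/21386622488 - 332810*sqrt(412693)/412693 ≈ -518.06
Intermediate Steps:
D(m) = m/594 (D(m) = m*(1/594) = m/594)
(D(-540)/v)/(((35*62)*74)) - 332810/sqrt(212975 + 199718) = (((1/594)*(-540))/(-121076))/(((35*62)*74)) - 332810/sqrt(212975 + 199718) = (-10/11*(-1/121076))/((2170*74)) - 332810*sqrt(412693)/412693 = (5/665918)/160580 - 332810*sqrt(412693)/412693 = (5/665918)*(1/160580) - 332810*sqrt(412693)/412693 = 1/21386622488 - 332810*sqrt(412693)/412693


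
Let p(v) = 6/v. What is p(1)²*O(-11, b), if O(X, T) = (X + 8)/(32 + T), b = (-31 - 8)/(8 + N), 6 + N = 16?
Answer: -648/179 ≈ -3.6201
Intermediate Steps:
N = 10 (N = -6 + 16 = 10)
b = -13/6 (b = (-31 - 8)/(8 + 10) = -39/18 = -39*1/18 = -13/6 ≈ -2.1667)
O(X, T) = (8 + X)/(32 + T)
p(1)²*O(-11, b) = (6/1)²*((8 - 11)/(32 - 13/6)) = (6*1)²*(-3/(179/6)) = 6²*((6/179)*(-3)) = 36*(-18/179) = -648/179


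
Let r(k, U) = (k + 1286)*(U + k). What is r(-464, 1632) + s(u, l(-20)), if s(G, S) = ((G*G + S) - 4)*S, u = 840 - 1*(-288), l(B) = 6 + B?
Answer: -16853028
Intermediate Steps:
r(k, U) = (1286 + k)*(U + k)
u = 1128 (u = 840 + 288 = 1128)
s(G, S) = S*(-4 + S + G²) (s(G, S) = ((G² + S) - 4)*S = ((S + G²) - 4)*S = (-4 + S + G²)*S = S*(-4 + S + G²))
r(-464, 1632) + s(u, l(-20)) = ((-464)² + 1286*1632 + 1286*(-464) + 1632*(-464)) + (6 - 20)*(-4 + (6 - 20) + 1128²) = (215296 + 2098752 - 596704 - 757248) - 14*(-4 - 14 + 1272384) = 960096 - 14*1272366 = 960096 - 17813124 = -16853028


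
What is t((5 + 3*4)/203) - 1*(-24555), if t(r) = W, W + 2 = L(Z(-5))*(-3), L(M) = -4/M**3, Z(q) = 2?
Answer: 49109/2 ≈ 24555.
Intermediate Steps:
L(M) = -4/M**3
W = -1/2 (W = -2 - 4/2**3*(-3) = -2 - 4*1/8*(-3) = -2 - 1/2*(-3) = -2 + 3/2 = -1/2 ≈ -0.50000)
t(r) = -1/2
t((5 + 3*4)/203) - 1*(-24555) = -1/2 - 1*(-24555) = -1/2 + 24555 = 49109/2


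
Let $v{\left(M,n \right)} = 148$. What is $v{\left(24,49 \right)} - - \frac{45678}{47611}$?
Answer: $\frac{7092106}{47611} \approx 148.96$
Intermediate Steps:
$v{\left(24,49 \right)} - - \frac{45678}{47611} = 148 - - \frac{45678}{47611} = 148 + \frac{45678}{47611} = \frac{7092106}{47611}$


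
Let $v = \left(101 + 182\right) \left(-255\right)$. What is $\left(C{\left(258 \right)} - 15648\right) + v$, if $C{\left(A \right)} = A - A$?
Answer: $-87813$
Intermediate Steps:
$C{\left(A \right)} = 0$
$v = -72165$ ($v = 283 \left(-255\right) = -72165$)
$\left(C{\left(258 \right)} - 15648\right) + v = \left(0 - 15648\right) - 72165 = -15648 - 72165 = -87813$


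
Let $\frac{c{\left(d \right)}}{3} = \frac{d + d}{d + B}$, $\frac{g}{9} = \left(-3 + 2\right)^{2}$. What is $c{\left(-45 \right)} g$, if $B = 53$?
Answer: $- \frac{1215}{4} \approx -303.75$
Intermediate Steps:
$g = 9$ ($g = 9 \left(-3 + 2\right)^{2} = 9 \left(-1\right)^{2} = 9 \cdot 1 = 9$)
$c{\left(d \right)} = \frac{6 d}{53 + d}$ ($c{\left(d \right)} = 3 \frac{d + d}{d + 53} = 3 \frac{2 d}{53 + d} = \frac{6 d}{53 + d}$)
$c{\left(-45 \right)} g = 6 \left(-45\right) \frac{1}{53 - 45} \cdot 9 = 6 \left(-45\right) \frac{1}{8} \cdot 9 = \left(- \frac{135}{4}\right) 9 = - \frac{1215}{4}$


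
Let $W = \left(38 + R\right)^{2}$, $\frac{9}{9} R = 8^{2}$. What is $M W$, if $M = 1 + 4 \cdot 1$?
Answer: $52020$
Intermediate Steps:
$R = 64$ ($R = 8^{2} = 64$)
$W = 10404$ ($W = \left(38 + 64\right)^{2} = 102^{2} = 10404$)
$M = 5$ ($M = 1 + 4 = 5$)
$M W = 5 \cdot 10404 = 52020$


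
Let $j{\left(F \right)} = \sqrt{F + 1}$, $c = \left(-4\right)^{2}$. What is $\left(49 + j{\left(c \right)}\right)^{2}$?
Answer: $\left(49 + \sqrt{17}\right)^{2} \approx 2822.1$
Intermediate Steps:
$c = 16$
$j{\left(F \right)} = \sqrt{1 + F}$
$\left(49 + j{\left(c \right)}\right)^{2} = \left(49 + \sqrt{1 + 16}\right)^{2} = \left(49 + \sqrt{17}\right)^{2}$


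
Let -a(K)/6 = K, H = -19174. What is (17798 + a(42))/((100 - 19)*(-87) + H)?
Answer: -17546/26221 ≈ -0.66916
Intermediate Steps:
a(K) = -6*K
(17798 + a(42))/((100 - 19)*(-87) + H) = (17798 - 6*42)/((100 - 19)*(-87) - 19174) = (17798 - 252)/(81*(-87) - 19174) = 17546/(-7047 - 19174) = 17546/(-26221) = 17546*(-1/26221) = -17546/26221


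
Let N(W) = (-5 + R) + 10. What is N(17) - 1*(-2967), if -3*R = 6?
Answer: 2970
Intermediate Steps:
R = -2 (R = -⅓*6 = -2)
N(W) = 3 (N(W) = (-5 - 2) + 10 = -7 + 10 = 3)
N(17) - 1*(-2967) = 3 - 1*(-2967) = 3 + 2967 = 2970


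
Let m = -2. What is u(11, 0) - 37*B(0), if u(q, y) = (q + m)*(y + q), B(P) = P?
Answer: 99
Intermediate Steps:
u(q, y) = (-2 + q)*(q + y) (u(q, y) = (q - 2)*(y + q) = (-2 + q)*(q + y))
u(11, 0) - 37*B(0) = (11² - 2*11 - 2*0 + 11*0) - 37*0 = (121 - 22 + 0 + 0) + 0 = 99 + 0 = 99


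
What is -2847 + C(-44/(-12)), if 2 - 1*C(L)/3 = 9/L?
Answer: -31332/11 ≈ -2848.4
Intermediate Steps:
C(L) = 6 - 27/L
-2847 + C(-44/(-12)) = -2847 + (6 - 27/((-44/(-12)))) = -2847 + (6 - 27/((-44*(-1/12)))) = -2847 + (6 - 27/11/3) = -2847 + (6 - 27*3/11) = -2847 + (6 - 81/11) = -2847 - 15/11 = -31332/11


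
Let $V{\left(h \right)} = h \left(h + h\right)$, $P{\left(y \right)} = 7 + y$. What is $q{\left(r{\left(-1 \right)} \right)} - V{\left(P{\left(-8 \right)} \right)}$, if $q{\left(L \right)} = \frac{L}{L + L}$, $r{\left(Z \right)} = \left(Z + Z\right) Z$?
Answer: $- \frac{3}{2} \approx -1.5$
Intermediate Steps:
$r{\left(Z \right)} = 2 Z^{2}$ ($r{\left(Z \right)} = 2 Z Z = 2 Z^{2}$)
$q{\left(L \right)} = \frac{1}{2}$ ($q{\left(L \right)} = \frac{L}{2 L} = L \frac{1}{2 L} = \frac{1}{2}$)
$V{\left(h \right)} = 2 h^{2}$ ($V{\left(h \right)} = h 2 h = 2 h^{2}$)
$q{\left(r{\left(-1 \right)} \right)} - V{\left(P{\left(-8 \right)} \right)} = \frac{1}{2} - 2 \left(7 - 8\right)^{2} = \frac{1}{2} - 2 \left(-1\right)^{2} = \frac{1}{2} - 2 \cdot 1 = \frac{1}{2} - 2 = - \frac{3}{2}$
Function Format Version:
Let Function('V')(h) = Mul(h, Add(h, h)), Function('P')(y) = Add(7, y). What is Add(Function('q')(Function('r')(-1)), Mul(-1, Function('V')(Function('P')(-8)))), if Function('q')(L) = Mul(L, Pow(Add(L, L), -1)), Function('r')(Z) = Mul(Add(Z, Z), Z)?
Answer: Rational(-3, 2) ≈ -1.5000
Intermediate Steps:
Function('r')(Z) = Mul(2, Pow(Z, 2)) (Function('r')(Z) = Mul(Mul(2, Z), Z) = Mul(2, Pow(Z, 2)))
Function('q')(L) = Rational(1, 2) (Function('q')(L) = Mul(L, Pow(Mul(2, L), -1)) = Mul(L, Mul(Rational(1, 2), Pow(L, -1))) = Rational(1, 2))
Function('V')(h) = Mul(2, Pow(h, 2)) (Function('V')(h) = Mul(h, Mul(2, h)) = Mul(2, Pow(h, 2)))
Add(Function('q')(Function('r')(-1)), Mul(-1, Function('V')(Function('P')(-8)))) = Add(Rational(1, 2), Mul(-1, Mul(2, Pow(Add(7, -8), 2)))) = Add(Rational(1, 2), Mul(-1, Mul(2, Pow(-1, 2)))) = Add(Rational(1, 2), Mul(-1, Mul(2, 1))) = Add(Rational(1, 2), Mul(-1, 2)) = Add(Rational(1, 2), -2) = Rational(-3, 2)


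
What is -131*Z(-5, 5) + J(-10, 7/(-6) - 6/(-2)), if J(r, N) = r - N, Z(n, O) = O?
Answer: -4001/6 ≈ -666.83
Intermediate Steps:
-131*Z(-5, 5) + J(-10, 7/(-6) - 6/(-2)) = -131*5 + (-10 - (7/(-6) - 6/(-2))) = -655 + (-10 - (7*(-⅙) - 6*(-½))) = -655 + (-10 - (-7/6 + 3)) = -655 + (-10 - 1*11/6) = -655 + (-10 - 11/6) = -655 - 71/6 = -4001/6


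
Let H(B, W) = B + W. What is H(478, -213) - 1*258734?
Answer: -258469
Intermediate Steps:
H(478, -213) - 1*258734 = (478 - 213) - 1*258734 = 265 - 258734 = -258469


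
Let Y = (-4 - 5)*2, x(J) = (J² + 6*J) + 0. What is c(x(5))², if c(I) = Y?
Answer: 324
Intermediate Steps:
x(J) = J² + 6*J
Y = -18 (Y = -9*2 = -18)
c(I) = -18
c(x(5))² = (-18)² = 324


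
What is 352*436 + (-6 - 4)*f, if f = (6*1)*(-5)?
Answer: 153772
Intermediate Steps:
f = -30 (f = 6*(-5) = -30)
352*436 + (-6 - 4)*f = 352*436 + (-6 - 4)*(-30) = 153472 - 10*(-30) = 153472 + 300 = 153772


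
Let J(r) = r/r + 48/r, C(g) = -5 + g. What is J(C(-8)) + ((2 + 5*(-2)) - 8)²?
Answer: 3293/13 ≈ 253.31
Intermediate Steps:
J(r) = 1 + 48/r
J(C(-8)) + ((2 + 5*(-2)) - 8)² = (48 + (-5 - 8))/(-5 - 8) + ((2 + 5*(-2)) - 8)² = (48 - 13)/(-13) + ((2 - 10) - 8)² = -1/13*35 + (-8 - 8)² = -35/13 + (-16)² = -35/13 + 256 = 3293/13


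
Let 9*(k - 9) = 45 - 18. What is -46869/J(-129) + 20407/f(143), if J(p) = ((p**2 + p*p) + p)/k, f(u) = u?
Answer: 198708689/1580293 ≈ 125.74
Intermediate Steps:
k = 12 (k = 9 + (45 - 18)/9 = 9 + (1/9)*27 = 9 + 3 = 12)
J(p) = p**2/6 + p/12 (J(p) = ((p**2 + p*p) + p)/12 = ((p**2 + p**2) + p)*(1/12) = (2*p**2 + p)*(1/12) = (p + 2*p**2)*(1/12) = p**2/6 + p/12)
-46869/J(-129) + 20407/f(143) = -46869*(-4/(43*(1 + 2*(-129)))) + 20407/143 = -46869*(-4/(43*(1 - 258))) + 20407*(1/143) = -46869/((1/12)*(-129)*(-257)) + 20407/143 = -46869/11051/4 + 20407/143 = -46869*4/11051 + 20407/143 = -187476/11051 + 20407/143 = 198708689/1580293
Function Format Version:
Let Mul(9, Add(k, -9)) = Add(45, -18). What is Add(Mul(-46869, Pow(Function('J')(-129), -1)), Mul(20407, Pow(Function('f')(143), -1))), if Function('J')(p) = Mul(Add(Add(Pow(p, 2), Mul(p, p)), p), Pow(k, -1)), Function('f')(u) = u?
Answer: Rational(198708689, 1580293) ≈ 125.74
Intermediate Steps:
k = 12 (k = Add(9, Mul(Rational(1, 9), Add(45, -18))) = Add(9, Mul(Rational(1, 9), 27)) = Add(9, 3) = 12)
Function('J')(p) = Add(Mul(Rational(1, 6), Pow(p, 2)), Mul(Rational(1, 12), p)) (Function('J')(p) = Mul(Add(Add(Pow(p, 2), Mul(p, p)), p), Pow(12, -1)) = Mul(Add(Add(Pow(p, 2), Pow(p, 2)), p), Rational(1, 12)) = Mul(Add(Mul(2, Pow(p, 2)), p), Rational(1, 12)) = Mul(Add(p, Mul(2, Pow(p, 2))), Rational(1, 12)) = Add(Mul(Rational(1, 6), Pow(p, 2)), Mul(Rational(1, 12), p)))
Add(Mul(-46869, Pow(Function('J')(-129), -1)), Mul(20407, Pow(Function('f')(143), -1))) = Add(Mul(-46869, Pow(Mul(Rational(1, 12), -129, Add(1, Mul(2, -129))), -1)), Mul(20407, Pow(143, -1))) = Add(Mul(-46869, Pow(Mul(Rational(1, 12), -129, Add(1, -258)), -1)), Mul(20407, Rational(1, 143))) = Add(Mul(-46869, Pow(Mul(Rational(1, 12), -129, -257), -1)), Rational(20407, 143)) = Add(Mul(-46869, Pow(Rational(11051, 4), -1)), Rational(20407, 143)) = Add(Mul(-46869, Rational(4, 11051)), Rational(20407, 143)) = Add(Rational(-187476, 11051), Rational(20407, 143)) = Rational(198708689, 1580293)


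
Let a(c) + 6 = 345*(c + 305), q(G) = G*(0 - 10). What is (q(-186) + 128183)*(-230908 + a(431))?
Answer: 2991769258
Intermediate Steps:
q(G) = -10*G (q(G) = G*(-10) = -10*G)
a(c) = 105219 + 345*c (a(c) = -6 + 345*(c + 305) = -6 + 345*(305 + c) = -6 + (105225 + 345*c) = 105219 + 345*c)
(q(-186) + 128183)*(-230908 + a(431)) = (-10*(-186) + 128183)*(-230908 + (105219 + 345*431)) = (1860 + 128183)*(-230908 + (105219 + 148695)) = 130043*(-230908 + 253914) = 130043*23006 = 2991769258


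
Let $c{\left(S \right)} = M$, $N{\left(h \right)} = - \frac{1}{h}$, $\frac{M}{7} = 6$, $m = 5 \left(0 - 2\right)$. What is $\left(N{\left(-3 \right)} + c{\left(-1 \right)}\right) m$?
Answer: $- \frac{1270}{3} \approx -423.33$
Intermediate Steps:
$m = -10$ ($m = 5 \left(-2\right) = -10$)
$M = 42$ ($M = 7 \cdot 6 = 42$)
$c{\left(S \right)} = 42$
$\left(N{\left(-3 \right)} + c{\left(-1 \right)}\right) m = \left(- \frac{1}{-3} + 42\right) \left(-10\right) = \left(\left(-1\right) \left(- \frac{1}{3}\right) + 42\right) \left(-10\right) = \left(\frac{1}{3} + 42\right) \left(-10\right) = \frac{127}{3} \left(-10\right) = - \frac{1270}{3}$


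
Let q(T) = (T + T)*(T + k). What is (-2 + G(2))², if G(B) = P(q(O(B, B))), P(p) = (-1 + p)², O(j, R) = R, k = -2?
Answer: 1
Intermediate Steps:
q(T) = 2*T*(-2 + T) (q(T) = (T + T)*(T - 2) = (2*T)*(-2 + T) = 2*T*(-2 + T))
G(B) = (-1 + 2*B*(-2 + B))²
(-2 + G(2))² = (-2 + (-1 + 2*2*(-2 + 2))²)² = (-2 + (-1 + 2*2*0)²)² = (-2 + (-1 + 0)²)² = (-2 + (-1)²)² = (-2 + 1)² = (-1)² = 1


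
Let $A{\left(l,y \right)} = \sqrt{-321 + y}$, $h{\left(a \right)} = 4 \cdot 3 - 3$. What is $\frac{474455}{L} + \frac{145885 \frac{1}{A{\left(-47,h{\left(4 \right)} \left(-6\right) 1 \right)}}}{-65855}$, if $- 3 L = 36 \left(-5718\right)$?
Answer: $\frac{474455}{68616} + \frac{29177 i \sqrt{15}}{987825} \approx 6.9146 + 0.11439 i$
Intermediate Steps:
$h{\left(a \right)} = 9$ ($h{\left(a \right)} = 12 - 3 = 9$)
$L = 68616$ ($L = - \frac{36 \left(-5718\right)}{3} = \left(- \frac{1}{3}\right) \left(-205848\right) = 68616$)
$\frac{474455}{L} + \frac{145885 \frac{1}{A{\left(-47,h{\left(4 \right)} \left(-6\right) 1 \right)}}}{-65855} = \frac{474455}{68616} + \frac{145885 \frac{1}{\sqrt{-321 + 9 \left(-6\right) 1}}}{-65855} = 474455 \cdot \frac{1}{68616} + \frac{145885}{\sqrt{-321 - 54}} \left(- \frac{1}{65855}\right) = \frac{474455}{68616} + \frac{145885}{\sqrt{-321 - 54}} \left(- \frac{1}{65855}\right) = \frac{474455}{68616} + \frac{145885}{\sqrt{-375}} \left(- \frac{1}{65855}\right) = \frac{474455}{68616} + \frac{145885}{5 i \sqrt{15}} \left(- \frac{1}{65855}\right) = \frac{474455}{68616} + 145885 \left(- \frac{i \sqrt{15}}{75}\right) \left(- \frac{1}{65855}\right) = \frac{474455}{68616} + - \frac{29177 i \sqrt{15}}{15} \left(- \frac{1}{65855}\right) = \frac{474455}{68616} + \frac{29177 i \sqrt{15}}{987825}$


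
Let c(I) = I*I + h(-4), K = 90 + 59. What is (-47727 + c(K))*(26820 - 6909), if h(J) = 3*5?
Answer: -507949521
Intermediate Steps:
h(J) = 15
K = 149
c(I) = 15 + I**2 (c(I) = I*I + 15 = I**2 + 15 = 15 + I**2)
(-47727 + c(K))*(26820 - 6909) = (-47727 + (15 + 149**2))*(26820 - 6909) = (-47727 + (15 + 22201))*19911 = (-47727 + 22216)*19911 = -25511*19911 = -507949521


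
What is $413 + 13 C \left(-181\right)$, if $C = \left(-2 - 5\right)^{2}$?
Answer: $-114884$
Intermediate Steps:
$C = 49$ ($C = \left(-7\right)^{2} = 49$)
$413 + 13 C \left(-181\right) = 413 + 13 \cdot 49 \left(-181\right) = 413 + 637 \left(-181\right) = 413 - 115297 = -114884$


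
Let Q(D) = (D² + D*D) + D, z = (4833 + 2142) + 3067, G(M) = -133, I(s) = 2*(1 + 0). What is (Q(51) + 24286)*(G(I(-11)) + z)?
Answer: 292701951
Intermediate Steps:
I(s) = 2 (I(s) = 2*1 = 2)
z = 10042 (z = 6975 + 3067 = 10042)
Q(D) = D + 2*D² (Q(D) = (D² + D²) + D = 2*D² + D = D + 2*D²)
(Q(51) + 24286)*(G(I(-11)) + z) = (51*(1 + 2*51) + 24286)*(-133 + 10042) = (51*(1 + 102) + 24286)*9909 = (51*103 + 24286)*9909 = (5253 + 24286)*9909 = 29539*9909 = 292701951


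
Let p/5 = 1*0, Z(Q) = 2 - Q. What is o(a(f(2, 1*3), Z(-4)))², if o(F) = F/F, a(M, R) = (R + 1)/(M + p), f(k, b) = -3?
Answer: 1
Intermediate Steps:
p = 0 (p = 5*(1*0) = 5*0 = 0)
a(M, R) = (1 + R)/M (a(M, R) = (R + 1)/(M + 0) = (1 + R)/M)
o(F) = 1
o(a(f(2, 1*3), Z(-4)))² = 1² = 1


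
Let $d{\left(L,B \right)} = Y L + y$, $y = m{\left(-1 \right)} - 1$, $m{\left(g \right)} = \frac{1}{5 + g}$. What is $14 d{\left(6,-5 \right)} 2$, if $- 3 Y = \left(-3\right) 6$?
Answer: $987$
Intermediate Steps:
$Y = 6$ ($Y = - \frac{\left(-3\right) 6}{3} = \left(- \frac{1}{3}\right) \left(-18\right) = 6$)
$y = - \frac{3}{4}$ ($y = \frac{1}{5 - 1} - 1 = \frac{1}{4} - 1 = - \frac{3}{4} \approx -0.75$)
$d{\left(L,B \right)} = - \frac{3}{4} + 6 L$ ($d{\left(L,B \right)} = 6 L - \frac{3}{4} = - \frac{3}{4} + 6 L$)
$14 d{\left(6,-5 \right)} 2 = 14 \left(- \frac{3}{4} + 6 \cdot 6\right) 2 = 14 \left(- \frac{3}{4} + 36\right) 2 = 14 \cdot \frac{141}{4} \cdot 2 = \frac{987}{2} \cdot 2 = 987$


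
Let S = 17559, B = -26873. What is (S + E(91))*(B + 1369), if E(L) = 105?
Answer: -450502656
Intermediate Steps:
(S + E(91))*(B + 1369) = (17559 + 105)*(-26873 + 1369) = 17664*(-25504) = -450502656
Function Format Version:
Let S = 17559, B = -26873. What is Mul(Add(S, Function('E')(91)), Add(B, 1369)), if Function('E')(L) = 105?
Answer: -450502656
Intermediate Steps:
Mul(Add(S, Function('E')(91)), Add(B, 1369)) = Mul(Add(17559, 105), Add(-26873, 1369)) = Mul(17664, -25504) = -450502656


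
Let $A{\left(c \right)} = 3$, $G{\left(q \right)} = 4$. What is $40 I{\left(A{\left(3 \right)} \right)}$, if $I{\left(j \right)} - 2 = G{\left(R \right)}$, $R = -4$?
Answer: $240$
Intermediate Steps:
$I{\left(j \right)} = 6$ ($I{\left(j \right)} = 2 + 4 = 6$)
$40 I{\left(A{\left(3 \right)} \right)} = 40 \cdot 6 = 240$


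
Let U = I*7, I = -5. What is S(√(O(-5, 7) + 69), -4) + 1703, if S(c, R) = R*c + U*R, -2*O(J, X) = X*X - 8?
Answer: 1843 - 2*√194 ≈ 1815.1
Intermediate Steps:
O(J, X) = 4 - X²/2 (O(J, X) = -(X*X - 8)/2 = -(X² - 8)/2 = -(-8 + X²)/2 = 4 - X²/2)
U = -35 (U = -5*7 = -35)
S(c, R) = -35*R + R*c (S(c, R) = R*c - 35*R = -35*R + R*c)
S(√(O(-5, 7) + 69), -4) + 1703 = -4*(-35 + √((4 - ½*7²) + 69)) + 1703 = -4*(-35 + √((4 - ½*49) + 69)) + 1703 = -4*(-35 + √((4 - 49/2) + 69)) + 1703 = -4*(-35 + √(-41/2 + 69)) + 1703 = -4*(-35 + √(97/2)) + 1703 = -4*(-35 + √194/2) + 1703 = (140 - 2*√194) + 1703 = 1843 - 2*√194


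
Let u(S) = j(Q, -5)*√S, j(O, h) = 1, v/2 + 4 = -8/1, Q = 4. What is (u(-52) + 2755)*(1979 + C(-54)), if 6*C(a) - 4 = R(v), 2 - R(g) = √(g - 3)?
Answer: (2755 + 2*I*√13)*(3960 - I*√3)/2 ≈ 5.4549e+6 + 11892.0*I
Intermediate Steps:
v = -24 (v = -8 + 2*(-8/1) = -8 + 2*(-8*1) = -8 + 2*(-8) = -8 - 16 = -24)
R(g) = 2 - √(-3 + g) (R(g) = 2 - √(g - 3) = 2 - √(-3 + g))
C(a) = 1 - I*√3/2 (C(a) = ⅔ + (2 - √(-3 - 24))/6 = ⅔ + (2 - √(-27))/6 = ⅔ + (2 - 3*I*√3)/6 = ⅔ + (⅓ - I*√3/2) = 1 - I*√3/2)
u(S) = √S (u(S) = 1*√S = √S)
(u(-52) + 2755)*(1979 + C(-54)) = (√(-52) + 2755)*(1979 + (1 - I*√3/2)) = (2*I*√13 + 2755)*(1980 - I*√3/2) = (2755 + 2*I*√13)*(1980 - I*√3/2) = (1980 - I*√3/2)*(2755 + 2*I*√13)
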